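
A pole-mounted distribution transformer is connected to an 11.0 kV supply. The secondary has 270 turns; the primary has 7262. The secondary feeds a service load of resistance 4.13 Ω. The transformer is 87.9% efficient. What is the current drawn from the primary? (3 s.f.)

I_p ≈ 4.19 A

V_s = 11000 × 270/7262 = 408.98 V.
I_s = V_s/R = 408.98/4.13 = 99.026 A.
P_out = V_s I_s = 408.98 × 99.026 = 40500 W.
P_in = P_out/η = 40500/0.879 = 46075 W.
I_p = P_in/V_p = 46075/11000 = 4.19 A.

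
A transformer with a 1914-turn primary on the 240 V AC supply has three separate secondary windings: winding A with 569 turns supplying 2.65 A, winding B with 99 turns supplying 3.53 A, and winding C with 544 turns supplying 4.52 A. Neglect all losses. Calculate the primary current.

V_A = 240 × 569/1914 = 71.348 V; V_B = 240 × 99/1914 = 12.414 V; V_C = 240 × 544/1914 = 68.213 V.
P_out = V_A I_A + V_B I_B + V_C I_C = 71.348×2.65 + 12.414×3.53 + 68.213×4.52 = 189.07 + 43.821 + 308.32 = 541.22 W.
Ideal ⇒ P_in = P_out, so I_p = P_out/V_p = 541.22/240 = 2.26 A.

I_p ≈ 2.26 A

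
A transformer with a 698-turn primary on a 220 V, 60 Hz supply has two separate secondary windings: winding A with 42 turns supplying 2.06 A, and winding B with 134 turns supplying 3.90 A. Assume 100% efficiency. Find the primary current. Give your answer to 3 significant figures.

V_A = 220 × 42/698 = 13.238 V; V_B = 220 × 134/698 = 42.235 V.
P_out = V_A I_A + V_B I_B = 13.238×2.06 + 42.235×3.90 = 27.270 + 164.72 = 191.99 W.
Ideal ⇒ P_in = P_out, so I_p = P_out/V_p = 191.99/220 = 0.873 A.

I_p ≈ 0.873 A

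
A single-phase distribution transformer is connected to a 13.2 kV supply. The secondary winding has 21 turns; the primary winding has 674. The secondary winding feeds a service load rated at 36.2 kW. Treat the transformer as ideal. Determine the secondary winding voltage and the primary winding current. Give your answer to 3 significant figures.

V_s ≈ 411 V, I_p ≈ 2.74 A

V_s = V_p × N_s/N_p = 13200 × 21/674 = 411.28 V.
I_s = P/V_s = 36200/411.28 = 88.019 A.
I_p = I_s × N_s/N_p = 88.019 × 21/674 = 2.74 A.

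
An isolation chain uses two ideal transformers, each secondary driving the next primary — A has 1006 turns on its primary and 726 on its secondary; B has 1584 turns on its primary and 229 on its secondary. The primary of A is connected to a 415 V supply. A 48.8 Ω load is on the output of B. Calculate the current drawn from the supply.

Secondary of A: V = 415.00 × 726/1006 = 299.49 V.
Secondary of B: V = 299.49 × 229/1584 = 43.298 V.
I_load = 43.298/48.8 = 0.88725 A, so P_out = 43.298 × 0.88725 = 38.416 W.
All ideal ⇒ P_in = P_out, so I_supply = 38.416/415 = 0.0926 A.

I_supply ≈ 0.0926 A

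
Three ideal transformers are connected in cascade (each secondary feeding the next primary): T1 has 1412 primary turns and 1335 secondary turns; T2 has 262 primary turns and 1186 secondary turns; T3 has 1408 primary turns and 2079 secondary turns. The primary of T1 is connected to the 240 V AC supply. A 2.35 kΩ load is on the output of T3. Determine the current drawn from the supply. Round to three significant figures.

I_supply ≈ 4.08 A

After T1: V = 240.00 × 1335/1412 = 226.91 V.
After T2: V = 226.91 × 1186/262 = 1027.2 V.
After T3: V = 1027.2 × 2079/1408 = 1516.7 V.
I_load = 1516.7/2350 = 0.64539 A, so P_out = 1516.7 × 0.64539 = 978.85 W.
All ideal ⇒ P_in = P_out, so I_supply = 978.85/240 = 4.08 A.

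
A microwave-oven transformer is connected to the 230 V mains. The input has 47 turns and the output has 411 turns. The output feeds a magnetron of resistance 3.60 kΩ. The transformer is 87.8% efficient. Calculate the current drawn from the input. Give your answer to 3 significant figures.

I_in ≈ 5.56 A

V_out = 230 × 411/47 = 2011.3 V.
I_out = V_out/R = 2011.3/3600 = 0.55869 A.
P_out = V_out I_out = 2011.3 × 0.55869 = 1123.7 W.
P_in = P_out/η = 1123.7/0.878 = 1279.8 W.
I_in = P_in/V_in = 1279.8/230 = 5.56 A.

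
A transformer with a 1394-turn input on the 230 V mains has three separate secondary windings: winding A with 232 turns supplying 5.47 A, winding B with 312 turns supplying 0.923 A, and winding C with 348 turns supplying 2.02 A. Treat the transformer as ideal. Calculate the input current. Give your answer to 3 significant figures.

I_in ≈ 1.62 A

V_A = 230 × 232/1394 = 38.278 V; V_B = 230 × 312/1394 = 51.478 V; V_C = 230 × 348/1394 = 57.418 V.
P_out = V_A I_A + V_B I_B + V_C I_C = 38.278×5.47 + 51.478×0.923 + 57.418×2.02 = 209.38 + 47.514 + 115.98 = 372.88 W.
Ideal ⇒ P_in = P_out, so I_in = P_out/V_in = 372.88/230 = 1.62 A.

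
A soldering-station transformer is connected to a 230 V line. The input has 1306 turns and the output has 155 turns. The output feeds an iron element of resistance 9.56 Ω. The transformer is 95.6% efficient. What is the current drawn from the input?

V_out = 230 × 155/1306 = 27.297 V.
I_out = V_out/R = 27.297/9.56 = 2.8553 A.
P_out = V_out I_out = 27.297 × 2.8553 = 77.943 W.
P_in = P_out/η = 77.943/0.956 = 81.530 W.
I_in = P_in/V_in = 81.530/230 = 0.354 A.

I_in ≈ 0.354 A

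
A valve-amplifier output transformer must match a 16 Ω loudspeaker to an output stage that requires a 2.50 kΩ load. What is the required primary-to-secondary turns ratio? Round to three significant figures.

N_p/N_s ≈ 12.5

Z_p/Z_s = (N_p/N_s)², so N_p/N_s = √(2500/16) = √156 = 12.5.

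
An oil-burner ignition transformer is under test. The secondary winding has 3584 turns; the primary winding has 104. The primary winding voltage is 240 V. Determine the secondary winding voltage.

V_s/V_p = N_s/N_p, so V_s = 240 × 3584/104 = 8270 V.

V_s ≈ 8270 V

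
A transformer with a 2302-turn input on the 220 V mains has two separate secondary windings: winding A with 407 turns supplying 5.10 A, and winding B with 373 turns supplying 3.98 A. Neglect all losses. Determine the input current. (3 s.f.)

I_in ≈ 1.55 A

V_A = 220 × 407/2302 = 38.897 V; V_B = 220 × 373/2302 = 35.647 V.
P_out = V_A I_A + V_B I_B = 38.897×5.10 + 35.647×3.98 = 198.37 + 141.88 = 340.25 W.
Ideal ⇒ P_in = P_out, so I_in = P_out/V_in = 340.25/220 = 1.55 A.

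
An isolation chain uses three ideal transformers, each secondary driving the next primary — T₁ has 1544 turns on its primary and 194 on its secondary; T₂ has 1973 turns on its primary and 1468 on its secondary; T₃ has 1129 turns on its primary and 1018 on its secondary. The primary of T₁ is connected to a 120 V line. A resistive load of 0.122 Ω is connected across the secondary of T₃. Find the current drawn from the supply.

Secondary of T₁: V = 120.00 × 194/1544 = 15.078 V.
Secondary of T₂: V = 15.078 × 1468/1973 = 11.218 V.
Secondary of T₃: V = 11.218 × 1018/1129 = 10.116 V.
I_load = 10.116/0.122 = 82.914 A, so P_out = 10.116 × 82.914 = 838.72 W.
All ideal ⇒ P_in = P_out, so I_supply = 838.72/120 = 6.99 A.

I_supply ≈ 6.99 A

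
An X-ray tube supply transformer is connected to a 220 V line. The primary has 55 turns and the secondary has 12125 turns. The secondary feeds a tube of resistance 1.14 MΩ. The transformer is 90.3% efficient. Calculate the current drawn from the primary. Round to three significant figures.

V_s = 220 × 12125/55 = 48500 V.
I_s = V_s/R = 48500/(1.14×10^6) = 0.042544 A.
P_out = V_s I_s = 48500 × 0.042544 = 2063.4 W.
P_in = P_out/η = 2063.4/0.903 = 2285.0 W.
I_p = P_in/V_p = 2285.0/220 = 10.4 A.

I_p ≈ 10.4 A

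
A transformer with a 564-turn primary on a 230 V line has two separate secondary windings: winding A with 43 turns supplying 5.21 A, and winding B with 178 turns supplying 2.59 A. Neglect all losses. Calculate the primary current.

V_A = 230 × 43/564 = 17.535 V; V_B = 230 × 178/564 = 72.589 V.
P_out = V_A I_A + V_B I_B = 17.535×5.21 + 72.589×2.59 = 91.360 + 188.00 = 279.36 W.
Ideal ⇒ P_in = P_out, so I_p = P_out/V_p = 279.36/230 = 1.21 A.

I_p ≈ 1.21 A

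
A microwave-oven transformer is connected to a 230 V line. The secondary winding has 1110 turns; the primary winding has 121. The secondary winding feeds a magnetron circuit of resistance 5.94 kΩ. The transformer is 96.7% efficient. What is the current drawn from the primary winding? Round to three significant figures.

V_s = 230 × 1110/121 = 2109.9 V.
I_s = V_s/R = 2109.9/5940 = 0.35520 A.
P_out = V_s I_s = 2109.9 × 0.35520 = 749.45 W.
P_in = P_out/η = 749.45/0.967 = 775.03 W.
I_p = P_in/V_p = 775.03/230 = 3.37 A.

I_p ≈ 3.37 A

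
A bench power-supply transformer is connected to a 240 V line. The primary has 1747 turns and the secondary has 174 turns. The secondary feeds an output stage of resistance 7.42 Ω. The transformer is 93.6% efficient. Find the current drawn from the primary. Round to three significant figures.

V_s = 240 × 174/1747 = 23.904 V.
I_s = V_s/R = 23.904/7.42 = 3.2215 A.
P_out = V_s I_s = 23.904 × 3.2215 = 77.007 W.
P_in = P_out/η = 77.007/0.936 = 82.273 W.
I_p = P_in/V_p = 82.273/240 = 0.343 A.

I_p ≈ 0.343 A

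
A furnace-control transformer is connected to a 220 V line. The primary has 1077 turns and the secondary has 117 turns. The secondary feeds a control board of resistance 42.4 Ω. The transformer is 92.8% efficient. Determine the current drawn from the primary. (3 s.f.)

V_s = 220 × 117/1077 = 23.900 V.
I_s = V_s/R = 23.900/42.4 = 0.56367 A.
P_out = V_s I_s = 23.900 × 0.56367 = 13.472 W.
P_in = P_out/η = 13.472/0.928 = 14.517 W.
I_p = P_in/V_p = 14.517/220 = 0.0660 A.

I_p ≈ 0.0660 A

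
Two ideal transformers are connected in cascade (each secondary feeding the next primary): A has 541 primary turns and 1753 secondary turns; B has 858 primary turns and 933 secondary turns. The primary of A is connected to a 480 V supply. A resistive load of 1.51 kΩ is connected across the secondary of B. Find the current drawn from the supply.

I_supply ≈ 3.95 A

After A: V = 480.00 × 1753/541 = 1555.3 V.
After B: V = 1555.3 × 933/858 = 1691.3 V.
I_load = 1691.3/1510 = 1.1201 A, so P_out = 1691.3 × 1.1201 = 1894.4 W.
All ideal ⇒ P_in = P_out, so I_supply = 1894.4/480 = 3.95 A.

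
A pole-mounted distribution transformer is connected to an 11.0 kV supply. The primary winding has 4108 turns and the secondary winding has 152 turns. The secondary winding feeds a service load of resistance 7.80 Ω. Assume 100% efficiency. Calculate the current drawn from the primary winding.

V_s = V_p × N_s/N_p = 11000 × 152/4108 = 407.01 V.
I_s = V_s/R = 407.01/7.80 = 52.181 A.
For an ideal transformer I_p N_p = I_s N_s, so I_p = 52.181 × 152/4108 = 1.93 A.

I_p ≈ 1.93 A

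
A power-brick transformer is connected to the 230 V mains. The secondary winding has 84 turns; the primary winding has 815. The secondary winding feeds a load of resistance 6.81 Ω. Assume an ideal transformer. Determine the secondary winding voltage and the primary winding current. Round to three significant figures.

V_s = V_p × N_s/N_p = 230 × 84/815 = 23.706 V.
I_s = V_s/R = 23.706/6.81 = 3.4810 A.
I_p = I_s × N_s/N_p = 3.4810 × 84/815 = 0.359 A.

V_s ≈ 23.7 V, I_p ≈ 0.359 A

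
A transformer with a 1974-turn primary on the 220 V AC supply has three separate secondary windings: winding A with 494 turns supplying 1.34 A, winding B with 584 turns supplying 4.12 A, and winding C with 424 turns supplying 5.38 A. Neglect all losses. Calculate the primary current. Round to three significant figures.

I_p ≈ 2.71 A

V_A = 220 × 494/1974 = 55.056 V; V_B = 220 × 584/1974 = 65.086 V; V_C = 220 × 424/1974 = 47.254 V.
P_out = V_A I_A + V_B I_B + V_C I_C = 55.056×1.34 + 65.086×4.12 + 47.254×5.38 = 73.775 + 268.15 + 254.23 = 596.16 W.
Ideal ⇒ P_in = P_out, so I_p = P_out/V_p = 596.16/220 = 2.71 A.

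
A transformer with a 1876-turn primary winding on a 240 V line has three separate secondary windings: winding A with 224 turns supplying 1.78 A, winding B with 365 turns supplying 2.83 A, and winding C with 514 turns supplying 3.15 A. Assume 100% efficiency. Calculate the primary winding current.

V_A = 240 × 224/1876 = 28.657 V; V_B = 240 × 365/1876 = 46.695 V; V_C = 240 × 514/1876 = 65.757 V.
P_out = V_A I_A + V_B I_B + V_C I_C = 28.657×1.78 + 46.695×2.83 + 65.757×3.15 = 51.009 + 132.15 + 207.13 = 390.29 W.
Ideal ⇒ P_in = P_out, so I_p = P_out/V_p = 390.29/240 = 1.63 A.

I_p ≈ 1.63 A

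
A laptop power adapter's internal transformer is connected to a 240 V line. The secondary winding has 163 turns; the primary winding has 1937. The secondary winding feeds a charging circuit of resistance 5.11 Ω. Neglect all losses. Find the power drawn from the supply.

P ≈ 79.8 W

V_s = V_p × N_s/N_p = 240 × 163/1937 = 20.196 V.
I_s = V_s/R = 20.196/5.11 = 3.9523 A.
I_p = I_s × N_s/N_p = 3.9523 × 163/1937 = 0.33259 A.
P = V_p I_p = 240 × 0.33259 = 79.8 W.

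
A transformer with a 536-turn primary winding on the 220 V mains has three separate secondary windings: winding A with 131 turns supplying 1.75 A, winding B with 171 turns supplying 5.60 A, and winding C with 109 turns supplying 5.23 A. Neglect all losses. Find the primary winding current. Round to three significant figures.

V_A = 220 × 131/536 = 53.769 V; V_B = 220 × 171/536 = 70.187 V; V_C = 220 × 109/536 = 44.739 V.
P_out = V_A I_A + V_B I_B + V_C I_C = 53.769×1.75 + 70.187×5.60 + 44.739×5.23 = 94.095 + 393.04 + 233.98 = 721.12 W.
Ideal ⇒ P_in = P_out, so I_p = P_out/V_p = 721.12/220 = 3.28 A.

I_p ≈ 3.28 A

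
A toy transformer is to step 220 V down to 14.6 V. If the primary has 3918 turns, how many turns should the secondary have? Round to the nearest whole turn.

N_s = 260 turns

N_s/N_p = V_s/V_p, so N_s = 3918 × 14.6/220 = 260.0 ≈ 260 turns.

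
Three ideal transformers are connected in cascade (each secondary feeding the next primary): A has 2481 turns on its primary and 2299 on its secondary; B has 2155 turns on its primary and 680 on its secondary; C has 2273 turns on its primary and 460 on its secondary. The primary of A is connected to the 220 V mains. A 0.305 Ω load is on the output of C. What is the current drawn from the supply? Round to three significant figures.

Secondary of A: V = 220.00 × 2299/2481 = 203.86 V.
Secondary of B: V = 203.86 × 680/2155 = 64.327 V.
Secondary of C: V = 64.327 × 460/2273 = 13.018 V.
I_load = 13.018/0.305 = 42.683 A, so P_out = 13.018 × 42.683 = 555.66 W.
All ideal ⇒ P_in = P_out, so I_supply = 555.66/220 = 2.53 A.

I_supply ≈ 2.53 A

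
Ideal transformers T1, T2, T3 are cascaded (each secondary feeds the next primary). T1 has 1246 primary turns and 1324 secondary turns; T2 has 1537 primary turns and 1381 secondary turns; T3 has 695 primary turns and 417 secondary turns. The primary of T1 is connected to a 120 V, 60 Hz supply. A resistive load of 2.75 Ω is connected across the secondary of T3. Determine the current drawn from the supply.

Secondary of T1: V = 120.00 × 1324/1246 = 127.51 V.
Secondary of T2: V = 127.51 × 1381/1537 = 114.57 V.
Secondary of T3: V = 114.57 × 417/695 = 68.742 V.
I_load = 68.742/2.75 = 24.997 A, so P_out = 68.742 × 24.997 = 1718.4 W.
All ideal ⇒ P_in = P_out, so I_supply = 1718.4/120 = 14.3 A.

I_supply ≈ 14.3 A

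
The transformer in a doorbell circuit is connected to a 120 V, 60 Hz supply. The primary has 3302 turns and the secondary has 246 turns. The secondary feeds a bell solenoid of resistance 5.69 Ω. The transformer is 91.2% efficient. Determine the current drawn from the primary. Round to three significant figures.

I_p ≈ 0.128 A

V_s = 120 × 246/3302 = 8.9400 V.
I_s = V_s/R = 8.9400/5.69 = 1.5712 A.
P_out = V_s I_s = 8.9400 × 1.5712 = 14.046 W.
P_in = P_out/η = 14.046/0.912 = 15.402 W.
I_p = P_in/V_p = 15.402/120 = 0.128 A.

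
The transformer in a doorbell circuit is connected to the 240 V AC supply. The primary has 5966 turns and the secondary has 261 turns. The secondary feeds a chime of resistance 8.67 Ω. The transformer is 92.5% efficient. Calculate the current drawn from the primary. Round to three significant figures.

V_s = 240 × 261/5966 = 10.499 V.
I_s = V_s/R = 10.499/8.67 = 1.2110 A.
P_out = V_s I_s = 10.499 × 1.2110 = 12.715 W.
P_in = P_out/η = 12.715/0.925 = 13.746 W.
I_p = P_in/V_p = 13.746/240 = 0.0573 A.

I_p ≈ 0.0573 A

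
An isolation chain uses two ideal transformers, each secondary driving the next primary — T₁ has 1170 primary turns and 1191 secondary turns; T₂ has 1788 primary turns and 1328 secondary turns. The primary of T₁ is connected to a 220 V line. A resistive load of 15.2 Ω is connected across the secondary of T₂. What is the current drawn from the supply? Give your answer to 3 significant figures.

Secondary of T₁: V = 220.00 × 1191/1170 = 223.95 V.
Secondary of T₂: V = 223.95 × 1328/1788 = 166.33 V.
I_load = 166.33/15.2 = 10.943 A, so P_out = 166.33 × 10.943 = 1820.2 W.
All ideal ⇒ P_in = P_out, so I_supply = 1820.2/220 = 8.27 A.

I_supply ≈ 8.27 A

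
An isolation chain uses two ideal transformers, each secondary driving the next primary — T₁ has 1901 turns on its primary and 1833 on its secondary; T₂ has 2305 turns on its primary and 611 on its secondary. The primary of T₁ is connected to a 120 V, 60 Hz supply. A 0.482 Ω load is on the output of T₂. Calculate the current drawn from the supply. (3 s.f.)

After T₁: V = 120.00 × 1833/1901 = 115.71 V.
After T₂: V = 115.71 × 611/2305 = 30.671 V.
I_load = 30.671/0.482 = 63.633 A, so P_out = 30.671 × 63.633 = 1951.7 W.
All ideal ⇒ P_in = P_out, so I_supply = 1951.7/120 = 16.3 A.

I_supply ≈ 16.3 A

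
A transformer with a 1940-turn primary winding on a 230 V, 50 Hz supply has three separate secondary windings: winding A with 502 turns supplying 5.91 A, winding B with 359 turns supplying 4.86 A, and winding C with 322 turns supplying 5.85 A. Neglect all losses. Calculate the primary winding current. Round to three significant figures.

V_A = 230 × 502/1940 = 59.515 V; V_B = 230 × 359/1940 = 42.562 V; V_C = 230 × 322/1940 = 38.175 V.
P_out = V_A I_A + V_B I_B + V_C I_C = 59.515×5.91 + 42.562×4.86 + 38.175×5.85 = 351.74 + 206.85 + 223.33 = 781.91 W.
Ideal ⇒ P_in = P_out, so I_p = P_out/V_p = 781.91/230 = 3.40 A.

I_p ≈ 3.40 A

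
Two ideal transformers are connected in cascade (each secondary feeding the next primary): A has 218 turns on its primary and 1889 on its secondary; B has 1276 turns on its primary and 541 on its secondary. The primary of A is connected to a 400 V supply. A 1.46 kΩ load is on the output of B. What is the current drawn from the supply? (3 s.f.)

After A: V = 400.00 × 1889/218 = 3466.1 V.
After B: V = 3466.1 × 541/1276 = 1469.5 V.
I_load = 1469.5/1460 = 1.0065 A, so P_out = 1469.5 × 1.0065 = 1479.1 W.
All ideal ⇒ P_in = P_out, so I_supply = 1479.1/400 = 3.70 A.

I_supply ≈ 3.70 A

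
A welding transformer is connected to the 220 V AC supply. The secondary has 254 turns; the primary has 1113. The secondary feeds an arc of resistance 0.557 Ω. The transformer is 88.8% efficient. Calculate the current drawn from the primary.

I_p ≈ 23.2 A

V_s = 220 × 254/1113 = 50.207 V.
I_s = V_s/R = 50.207/0.557 = 90.138 A.
P_out = V_s I_s = 50.207 × 90.138 = 4525.5 W.
P_in = P_out/η = 4525.5/0.888 = 5096.3 W.
I_p = P_in/V_p = 5096.3/220 = 23.2 A.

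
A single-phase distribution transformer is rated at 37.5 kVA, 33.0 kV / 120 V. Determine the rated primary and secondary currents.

I_p ≈ 1.14 A, I_s ≈ 312 A

I_p = S/V_p = 37500/33000 = 1.14 A.
I_s = S/V_s = 37500/120 = 312 A.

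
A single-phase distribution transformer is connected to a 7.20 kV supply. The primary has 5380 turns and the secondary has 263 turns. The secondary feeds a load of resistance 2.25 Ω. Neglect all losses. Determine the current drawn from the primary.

V_s = V_p × N_s/N_p = 7200 × 263/5380 = 351.97 V.
I_s = V_s/R = 351.97/2.25 = 156.43 A.
For an ideal transformer I_p N_p = I_s N_s, so I_p = 156.43 × 263/5380 = 7.65 A.

I_p ≈ 7.65 A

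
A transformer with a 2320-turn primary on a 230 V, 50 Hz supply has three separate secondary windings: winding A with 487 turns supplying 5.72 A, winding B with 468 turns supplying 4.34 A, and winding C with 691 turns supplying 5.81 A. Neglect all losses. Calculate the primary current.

I_p ≈ 3.81 A

V_A = 230 × 487/2320 = 48.280 V; V_B = 230 × 468/2320 = 46.397 V; V_C = 230 × 691/2320 = 68.504 V.
P_out = V_A I_A + V_B I_B + V_C I_C = 48.280×5.72 + 46.397×4.34 + 68.504×5.81 = 276.16 + 201.36 + 398.01 = 875.53 W.
Ideal ⇒ P_in = P_out, so I_p = P_out/V_p = 875.53/230 = 3.81 A.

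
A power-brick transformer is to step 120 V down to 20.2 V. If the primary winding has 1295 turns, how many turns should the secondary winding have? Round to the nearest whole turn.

N_s/N_p = V_s/V_p, so N_s = 1295 × 20.2/120 = 218.0 ≈ 218 turns.

N_s = 218 turns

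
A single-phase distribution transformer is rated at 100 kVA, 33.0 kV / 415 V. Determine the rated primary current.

I_p = S/V_p = 100000/33000 = 3.03 A.

I_p ≈ 3.03 A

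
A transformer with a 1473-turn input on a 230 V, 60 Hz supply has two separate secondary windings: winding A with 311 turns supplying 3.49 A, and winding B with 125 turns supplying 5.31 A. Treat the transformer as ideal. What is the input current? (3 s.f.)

I_in ≈ 1.19 A

V_A = 230 × 311/1473 = 48.561 V; V_B = 230 × 125/1473 = 19.518 V.
P_out = V_A I_A + V_B I_B = 48.561×3.49 + 19.518×5.31 = 169.48 + 103.64 = 273.12 W.
Ideal ⇒ P_in = P_out, so I_in = P_out/V_in = 273.12/230 = 1.19 A.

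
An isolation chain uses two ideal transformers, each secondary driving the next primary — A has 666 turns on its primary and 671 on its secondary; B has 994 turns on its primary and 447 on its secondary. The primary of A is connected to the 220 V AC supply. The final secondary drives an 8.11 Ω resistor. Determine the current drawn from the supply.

Secondary of A: V = 220.00 × 671/666 = 221.65 V.
Secondary of B: V = 221.65 × 447/994 = 99.676 V.
I_load = 99.676/8.11 = 12.291 A, so P_out = 99.676 × 12.291 = 1225.1 W.
All ideal ⇒ P_in = P_out, so I_supply = 1225.1/220 = 5.57 A.

I_supply ≈ 5.57 A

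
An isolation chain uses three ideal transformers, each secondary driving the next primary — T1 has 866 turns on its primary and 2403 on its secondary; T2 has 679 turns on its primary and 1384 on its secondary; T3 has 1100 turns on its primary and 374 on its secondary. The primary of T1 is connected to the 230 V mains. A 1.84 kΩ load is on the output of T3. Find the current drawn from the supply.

I_supply ≈ 0.462 A

Secondary of T1: V = 230.00 × 2403/866 = 638.21 V.
Secondary of T2: V = 638.21 × 1384/679 = 1300.9 V.
Secondary of T3: V = 1300.9 × 374/1100 = 442.29 V.
I_load = 442.29/1840 = 0.24038 A, so P_out = 442.29 × 0.24038 = 106.32 W.
All ideal ⇒ P_in = P_out, so I_supply = 106.32/230 = 0.462 A.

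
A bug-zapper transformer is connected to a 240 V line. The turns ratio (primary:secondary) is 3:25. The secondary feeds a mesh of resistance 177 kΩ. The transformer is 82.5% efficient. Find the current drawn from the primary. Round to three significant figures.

I_p ≈ 0.114 A

V_s = 240 × 25/3 = 2000.0 V.
I_s = V_s/R = 2000.0/177000 = 0.011299 A.
P_out = V_s I_s = 2000.0 × 0.011299 = 22.599 W.
P_in = P_out/η = 22.599/0.825 = 27.393 W.
I_p = P_in/V_p = 27.393/240 = 0.114 A.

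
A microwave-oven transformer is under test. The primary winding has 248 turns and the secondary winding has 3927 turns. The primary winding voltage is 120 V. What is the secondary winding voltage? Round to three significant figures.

V_s ≈ 1900 V

V_s/V_p = N_s/N_p, so V_s = 120 × 3927/248 = 1900 V.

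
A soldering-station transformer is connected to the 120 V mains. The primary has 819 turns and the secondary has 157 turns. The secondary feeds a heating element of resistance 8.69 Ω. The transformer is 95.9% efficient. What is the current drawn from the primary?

V_s = 120 × 157/819 = 23.004 V.
I_s = V_s/R = 23.004/8.69 = 2.6471 A.
P_out = V_s I_s = 23.004 × 2.6471 = 60.894 W.
P_in = P_out/η = 60.894/0.959 = 63.497 W.
I_p = P_in/V_p = 63.497/120 = 0.529 A.

I_p ≈ 0.529 A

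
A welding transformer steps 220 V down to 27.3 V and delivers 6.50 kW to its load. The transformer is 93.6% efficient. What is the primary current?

I_p ≈ 31.6 A

P_in = P_out/η = 6500/0.936 = 6944.4 W.
I_p = P_in/V_p = 6944.4/220 = 31.6 A.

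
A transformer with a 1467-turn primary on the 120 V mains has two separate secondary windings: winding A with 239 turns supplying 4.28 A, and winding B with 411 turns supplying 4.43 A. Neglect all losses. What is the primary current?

I_p ≈ 1.94 A

V_A = 120 × 239/1467 = 19.550 V; V_B = 120 × 411/1467 = 33.620 V.
P_out = V_A I_A + V_B I_B = 19.550×4.28 + 33.620×4.43 = 83.674 + 148.93 = 232.61 W.
Ideal ⇒ P_in = P_out, so I_p = P_out/V_p = 232.61/120 = 1.94 A.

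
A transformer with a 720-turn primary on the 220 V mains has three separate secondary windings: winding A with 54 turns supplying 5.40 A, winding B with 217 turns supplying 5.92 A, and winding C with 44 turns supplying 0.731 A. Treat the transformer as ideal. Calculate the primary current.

V_A = 220 × 54/720 = 16.500 V; V_B = 220 × 217/720 = 66.306 V; V_C = 220 × 44/720 = 13.444 V.
P_out = V_A I_A + V_B I_B + V_C I_C = 16.500×5.40 + 66.306×5.92 + 13.444×0.731 = 89.100 + 392.53 + 9.8279 = 491.46 W.
Ideal ⇒ P_in = P_out, so I_p = P_out/V_p = 491.46/220 = 2.23 A.

I_p ≈ 2.23 A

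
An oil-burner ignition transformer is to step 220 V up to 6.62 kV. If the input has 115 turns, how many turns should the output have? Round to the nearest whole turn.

N_out/N_in = V_out/V_in, so N_out = 115 × 6620/220 = 3460.5 ≈ 3460 turns.

N_out = 3460 turns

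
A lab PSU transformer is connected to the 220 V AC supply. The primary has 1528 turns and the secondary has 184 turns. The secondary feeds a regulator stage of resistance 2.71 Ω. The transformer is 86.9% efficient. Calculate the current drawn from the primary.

V_s = 220 × 184/1528 = 26.492 V.
I_s = V_s/R = 26.492/2.71 = 9.7757 A.
P_out = V_s I_s = 26.492 × 9.7757 = 258.98 W.
P_in = P_out/η = 258.98/0.869 = 298.02 W.
I_p = P_in/V_p = 298.02/220 = 1.35 A.

I_p ≈ 1.35 A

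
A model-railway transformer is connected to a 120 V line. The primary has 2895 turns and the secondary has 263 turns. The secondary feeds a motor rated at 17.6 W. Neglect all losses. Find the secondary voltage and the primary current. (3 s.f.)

V_s = V_p × N_s/N_p = 120 × 263/2895 = 10.902 V.
I_s = P/V_s = 17.6/10.902 = 1.6144 A.
I_p = I_s × N_s/N_p = 1.6144 × 263/2895 = 0.147 A.

V_s ≈ 10.9 V, I_p ≈ 0.147 A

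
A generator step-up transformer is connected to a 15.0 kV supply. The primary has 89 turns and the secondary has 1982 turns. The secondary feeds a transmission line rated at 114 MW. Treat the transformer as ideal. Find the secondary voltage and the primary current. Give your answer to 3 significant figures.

V_s ≈ 334000 V, I_p ≈ 7600 A

V_s = V_p × N_s/N_p = 15000 × 1982/89 = 334040 V.
I_s = P/V_s = 1.14×10^8/334040 = 341.27 A.
I_p = I_s × N_s/N_p = 341.27 × 1982/89 = 7600 A.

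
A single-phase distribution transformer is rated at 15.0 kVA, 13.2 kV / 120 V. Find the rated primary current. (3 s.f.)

I_p ≈ 1.14 A

I_p = S/V_p = 15000/13200 = 1.14 A.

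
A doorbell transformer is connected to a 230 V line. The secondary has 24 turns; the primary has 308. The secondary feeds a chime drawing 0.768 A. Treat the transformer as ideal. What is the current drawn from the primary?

I_p ≈ 0.0598 A

For an ideal transformer I_p N_p = I_s N_s, so I_p = 0.768 × 24/308 = 0.0598 A.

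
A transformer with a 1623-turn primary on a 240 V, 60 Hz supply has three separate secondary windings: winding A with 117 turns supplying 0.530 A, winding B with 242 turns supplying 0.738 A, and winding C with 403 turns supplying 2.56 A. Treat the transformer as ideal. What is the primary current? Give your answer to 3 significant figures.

I_p ≈ 0.784 A

V_A = 240 × 117/1623 = 17.301 V; V_B = 240 × 242/1623 = 35.786 V; V_C = 240 × 403/1623 = 59.593 V.
P_out = V_A I_A + V_B I_B + V_C I_C = 17.301×0.530 + 35.786×0.738 + 59.593×2.56 = 9.1697 + 26.410 + 152.56 = 188.14 W.
Ideal ⇒ P_in = P_out, so I_p = P_out/V_p = 188.14/240 = 0.784 A.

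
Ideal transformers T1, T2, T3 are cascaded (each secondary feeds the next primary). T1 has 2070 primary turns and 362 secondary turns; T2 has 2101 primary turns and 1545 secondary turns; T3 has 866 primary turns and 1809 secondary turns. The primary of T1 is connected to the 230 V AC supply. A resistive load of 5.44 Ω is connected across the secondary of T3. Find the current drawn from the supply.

Secondary of T1: V = 230.00 × 362/2070 = 40.222 V.
Secondary of T2: V = 40.222 × 1545/2101 = 29.578 V.
Secondary of T3: V = 29.578 × 1809/866 = 61.786 V.
I_load = 61.786/5.44 = 11.358 A, so P_out = 61.786 × 11.358 = 701.75 W.
All ideal ⇒ P_in = P_out, so I_supply = 701.75/230 = 3.05 A.

I_supply ≈ 3.05 A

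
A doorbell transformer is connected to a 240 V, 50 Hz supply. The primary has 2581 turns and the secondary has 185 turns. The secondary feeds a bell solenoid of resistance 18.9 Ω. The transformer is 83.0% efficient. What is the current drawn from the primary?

V_s = 240 × 185/2581 = 17.203 V.
I_s = V_s/R = 17.203/18.9 = 0.91019 A.
P_out = V_s I_s = 17.203 × 0.91019 = 15.658 W.
P_in = P_out/η = 15.658/0.830 = 18.865 W.
I_p = P_in/V_p = 18.865/240 = 0.0786 A.

I_p ≈ 0.0786 A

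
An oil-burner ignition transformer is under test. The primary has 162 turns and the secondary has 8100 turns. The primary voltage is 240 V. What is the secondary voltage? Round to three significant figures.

V_s/V_p = N_s/N_p, so V_s = 240 × 8100/162 = 12000 V.

V_s ≈ 12000 V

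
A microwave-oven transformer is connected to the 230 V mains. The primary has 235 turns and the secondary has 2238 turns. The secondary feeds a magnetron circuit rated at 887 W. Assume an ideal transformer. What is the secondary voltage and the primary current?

V_s = V_p × N_s/N_p = 230 × 2238/235 = 2190.4 V.
I_s = P/V_s = 887/2190.4 = 0.40495 A.
I_p = I_s × N_s/N_p = 0.40495 × 2238/235 = 3.86 A.

V_s ≈ 2190 V, I_p ≈ 3.86 A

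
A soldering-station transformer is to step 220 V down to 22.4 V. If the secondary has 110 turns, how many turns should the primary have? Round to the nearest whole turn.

N_p/N_s = V_p/V_s, so N_p = 110 × 220/22.4 = 1080.4 ≈ 1080 turns.

N_p = 1080 turns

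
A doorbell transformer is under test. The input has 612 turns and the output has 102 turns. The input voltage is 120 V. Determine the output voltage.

V_out ≈ 20.0 V

V_out/V_in = N_out/N_in, so V_out = 120 × 102/612 = 20.0 V.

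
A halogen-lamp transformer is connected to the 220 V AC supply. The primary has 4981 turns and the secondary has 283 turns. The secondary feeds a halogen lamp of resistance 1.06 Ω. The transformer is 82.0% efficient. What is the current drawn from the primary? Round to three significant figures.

V_s = 220 × 283/4981 = 12.499 V.
I_s = V_s/R = 12.499/1.06 = 11.792 A.
P_out = V_s I_s = 12.499 × 11.792 = 147.39 W.
P_in = P_out/η = 147.39/0.820 = 179.75 W.
I_p = P_in/V_p = 179.75/220 = 0.817 A.

I_p ≈ 0.817 A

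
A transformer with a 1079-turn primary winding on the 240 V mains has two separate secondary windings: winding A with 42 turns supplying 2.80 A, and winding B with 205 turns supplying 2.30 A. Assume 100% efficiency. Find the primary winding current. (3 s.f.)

I_p ≈ 0.546 A

V_A = 240 × 42/1079 = 9.3420 V; V_B = 240 × 205/1079 = 45.598 V.
P_out = V_A I_A + V_B I_B = 9.3420×2.80 + 45.598×2.30 = 26.158 + 104.87 = 131.03 W.
Ideal ⇒ P_in = P_out, so I_p = P_out/V_p = 131.03/240 = 0.546 A.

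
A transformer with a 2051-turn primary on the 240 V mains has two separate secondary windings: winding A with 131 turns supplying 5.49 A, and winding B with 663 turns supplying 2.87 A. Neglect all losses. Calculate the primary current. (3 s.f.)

V_A = 240 × 131/2051 = 15.329 V; V_B = 240 × 663/2051 = 77.582 V.
P_out = V_A I_A + V_B I_B = 15.329×5.49 + 77.582×2.87 = 84.157 + 222.66 = 306.82 W.
Ideal ⇒ P_in = P_out, so I_p = P_out/V_p = 306.82/240 = 1.28 A.

I_p ≈ 1.28 A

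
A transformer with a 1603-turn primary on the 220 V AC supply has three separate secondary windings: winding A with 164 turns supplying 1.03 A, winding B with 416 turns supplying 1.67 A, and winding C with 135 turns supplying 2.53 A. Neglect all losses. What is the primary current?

I_p ≈ 0.752 A

V_A = 220 × 164/1603 = 22.508 V; V_B = 220 × 416/1603 = 57.093 V; V_C = 220 × 135/1603 = 18.528 V.
P_out = V_A I_A + V_B I_B + V_C I_C = 22.508×1.03 + 57.093×1.67 + 18.528×2.53 = 23.183 + 95.345 + 46.875 = 165.40 W.
Ideal ⇒ P_in = P_out, so I_p = P_out/V_p = 165.40/220 = 0.752 A.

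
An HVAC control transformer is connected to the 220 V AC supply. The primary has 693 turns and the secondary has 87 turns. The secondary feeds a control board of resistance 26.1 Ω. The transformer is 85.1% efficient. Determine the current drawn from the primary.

I_p ≈ 0.156 A

V_s = 220 × 87/693 = 27.619 V.
I_s = V_s/R = 27.619/26.1 = 1.0582 A.
P_out = V_s I_s = 27.619 × 1.0582 = 29.227 W.
P_in = P_out/η = 29.227/0.851 = 34.344 W.
I_p = P_in/V_p = 34.344/220 = 0.156 A.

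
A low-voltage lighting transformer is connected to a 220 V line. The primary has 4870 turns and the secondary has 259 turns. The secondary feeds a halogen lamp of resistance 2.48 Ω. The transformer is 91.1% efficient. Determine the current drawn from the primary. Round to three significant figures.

V_s = 220 × 259/4870 = 11.700 V.
I_s = V_s/R = 11.700/2.48 = 4.7178 A.
P_out = V_s I_s = 11.700 × 4.7178 = 55.200 W.
P_in = P_out/η = 55.200/0.911 = 60.592 W.
I_p = P_in/V_p = 60.592/220 = 0.275 A.

I_p ≈ 0.275 A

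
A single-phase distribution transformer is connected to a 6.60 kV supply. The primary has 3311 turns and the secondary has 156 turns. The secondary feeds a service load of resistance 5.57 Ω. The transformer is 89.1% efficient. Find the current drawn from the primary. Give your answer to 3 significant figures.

V_s = 6600 × 156/3311 = 310.96 V.
I_s = V_s/R = 310.96/5.57 = 55.828 A.
P_out = V_s I_s = 310.96 × 55.828 = 17361 W.
P_in = P_out/η = 17361/0.891 = 19484 W.
I_p = P_in/V_p = 19484/6600 = 2.95 A.

I_p ≈ 2.95 A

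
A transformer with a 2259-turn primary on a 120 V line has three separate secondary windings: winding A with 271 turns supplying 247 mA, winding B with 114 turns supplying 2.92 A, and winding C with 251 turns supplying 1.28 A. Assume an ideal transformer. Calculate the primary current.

I_p ≈ 0.319 A

V_A = 120 × 271/2259 = 14.396 V; V_B = 120 × 114/2259 = 6.0558 V; V_C = 120 × 251/2259 = 13.333 V.
P_out = V_A I_A + V_B I_B + V_C I_C = 14.396×0.247 + 6.0558×2.92 + 13.333×1.28 = 3.5558 + 17.683 + 17.067 = 38.305 W.
Ideal ⇒ P_in = P_out, so I_p = P_out/V_p = 38.305/120 = 0.319 A.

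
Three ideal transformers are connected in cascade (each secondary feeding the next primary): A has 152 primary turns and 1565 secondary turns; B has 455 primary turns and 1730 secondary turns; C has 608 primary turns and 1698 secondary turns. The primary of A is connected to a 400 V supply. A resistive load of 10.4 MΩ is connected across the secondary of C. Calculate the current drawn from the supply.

I_supply ≈ 0.460 A

After A: V = 400.00 × 1565/152 = 4118.4 V.
After B: V = 4118.4 × 1730/455 = 15659 V.
After C: V = 15659 × 1698/608 = 43732 V.
I_load = 43732/(1.04×10^7) = 0.0042050 A, so P_out = 43732 × 0.0042050 = 183.89 W.
All ideal ⇒ P_in = P_out, so I_supply = 183.89/400 = 0.460 A.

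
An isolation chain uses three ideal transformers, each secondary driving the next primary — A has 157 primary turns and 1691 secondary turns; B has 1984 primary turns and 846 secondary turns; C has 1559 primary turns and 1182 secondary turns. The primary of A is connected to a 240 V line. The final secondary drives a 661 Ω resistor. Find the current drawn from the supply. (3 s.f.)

I_supply ≈ 4.40 A

Secondary of A: V = 240.00 × 1691/157 = 2585.0 V.
Secondary of B: V = 2585.0 × 846/1984 = 1102.3 V.
Secondary of C: V = 1102.3 × 1182/1559 = 835.71 V.
I_load = 835.71/661 = 1.2643 A, so P_out = 835.71 × 1.2643 = 1056.6 W.
All ideal ⇒ P_in = P_out, so I_supply = 1056.6/240 = 4.40 A.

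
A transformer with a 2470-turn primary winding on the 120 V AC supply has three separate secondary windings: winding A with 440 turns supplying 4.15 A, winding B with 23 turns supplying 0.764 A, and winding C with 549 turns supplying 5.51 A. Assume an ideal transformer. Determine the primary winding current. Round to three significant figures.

V_A = 120 × 440/2470 = 21.377 V; V_B = 120 × 23/2470 = 1.1174 V; V_C = 120 × 549/2470 = 26.672 V.
P_out = V_A I_A + V_B I_B + V_C I_C = 21.377×4.15 + 1.1174×0.764 + 26.672×5.51 = 88.713 + 0.85370 + 146.96 = 236.53 W.
Ideal ⇒ P_in = P_out, so I_p = P_out/V_p = 236.53/120 = 1.97 A.

I_p ≈ 1.97 A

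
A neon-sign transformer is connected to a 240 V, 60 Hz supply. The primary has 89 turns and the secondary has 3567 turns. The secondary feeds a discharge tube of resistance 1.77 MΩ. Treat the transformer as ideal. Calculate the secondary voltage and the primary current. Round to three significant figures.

V_s = V_p × N_s/N_p = 240 × 3567/89 = 9618.9 V.
I_s = V_s/R = 9618.9/(1.77×10^6) = 0.0054344 A.
I_p = I_s × N_s/N_p = 0.0054344 × 3567/89 = 0.218 A.

V_s ≈ 9620 V, I_p ≈ 0.218 A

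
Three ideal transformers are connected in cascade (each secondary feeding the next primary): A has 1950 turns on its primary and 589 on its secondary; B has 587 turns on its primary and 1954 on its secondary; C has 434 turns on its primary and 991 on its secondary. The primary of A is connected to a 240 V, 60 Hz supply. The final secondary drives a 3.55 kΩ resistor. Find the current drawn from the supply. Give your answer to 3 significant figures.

I_supply ≈ 0.356 A

After A: V = 240.00 × 589/1950 = 72.492 V.
After B: V = 72.492 × 1954/587 = 241.31 V.
After C: V = 241.31 × 991/434 = 551.01 V.
I_load = 551.01/3550 = 0.15522 A, so P_out = 551.01 × 0.15522 = 85.526 W.
All ideal ⇒ P_in = P_out, so I_supply = 85.526/240 = 0.356 A.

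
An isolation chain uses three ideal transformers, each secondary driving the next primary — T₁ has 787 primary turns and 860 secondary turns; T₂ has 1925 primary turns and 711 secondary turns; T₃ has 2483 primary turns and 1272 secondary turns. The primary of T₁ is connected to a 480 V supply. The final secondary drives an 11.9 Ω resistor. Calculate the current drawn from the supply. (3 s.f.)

Secondary of T₁: V = 480.00 × 860/787 = 524.52 V.
Secondary of T₂: V = 524.52 × 711/1925 = 193.73 V.
Secondary of T₃: V = 193.73 × 1272/2483 = 99.246 V.
I_load = 99.246/11.9 = 8.3400 A, so P_out = 99.246 × 8.3400 = 827.72 W.
All ideal ⇒ P_in = P_out, so I_supply = 827.72/480 = 1.72 A.

I_supply ≈ 1.72 A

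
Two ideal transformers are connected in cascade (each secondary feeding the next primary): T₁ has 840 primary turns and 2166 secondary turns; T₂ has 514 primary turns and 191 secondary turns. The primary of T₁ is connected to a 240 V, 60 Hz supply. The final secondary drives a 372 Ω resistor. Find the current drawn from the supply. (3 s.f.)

Secondary of T₁: V = 240.00 × 2166/840 = 618.86 V.
Secondary of T₂: V = 618.86 × 191/514 = 229.96 V.
I_load = 229.96/372 = 0.61818 A, so P_out = 229.96 × 0.61818 = 142.16 W.
All ideal ⇒ P_in = P_out, so I_supply = 142.16/240 = 0.592 A.

I_supply ≈ 0.592 A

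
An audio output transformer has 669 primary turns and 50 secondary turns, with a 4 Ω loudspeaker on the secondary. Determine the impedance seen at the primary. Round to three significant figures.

Z_p = (N_p/N_s)² × Z_s = (669/50)² × 4 = 716 Ω.

Z_p ≈ 716 Ω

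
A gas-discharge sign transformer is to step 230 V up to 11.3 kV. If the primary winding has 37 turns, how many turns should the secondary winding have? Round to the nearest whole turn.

N_s = 1818 turns

N_s/N_p = V_s/V_p, so N_s = 37 × 11300/230 = 1817.8 ≈ 1818 turns.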